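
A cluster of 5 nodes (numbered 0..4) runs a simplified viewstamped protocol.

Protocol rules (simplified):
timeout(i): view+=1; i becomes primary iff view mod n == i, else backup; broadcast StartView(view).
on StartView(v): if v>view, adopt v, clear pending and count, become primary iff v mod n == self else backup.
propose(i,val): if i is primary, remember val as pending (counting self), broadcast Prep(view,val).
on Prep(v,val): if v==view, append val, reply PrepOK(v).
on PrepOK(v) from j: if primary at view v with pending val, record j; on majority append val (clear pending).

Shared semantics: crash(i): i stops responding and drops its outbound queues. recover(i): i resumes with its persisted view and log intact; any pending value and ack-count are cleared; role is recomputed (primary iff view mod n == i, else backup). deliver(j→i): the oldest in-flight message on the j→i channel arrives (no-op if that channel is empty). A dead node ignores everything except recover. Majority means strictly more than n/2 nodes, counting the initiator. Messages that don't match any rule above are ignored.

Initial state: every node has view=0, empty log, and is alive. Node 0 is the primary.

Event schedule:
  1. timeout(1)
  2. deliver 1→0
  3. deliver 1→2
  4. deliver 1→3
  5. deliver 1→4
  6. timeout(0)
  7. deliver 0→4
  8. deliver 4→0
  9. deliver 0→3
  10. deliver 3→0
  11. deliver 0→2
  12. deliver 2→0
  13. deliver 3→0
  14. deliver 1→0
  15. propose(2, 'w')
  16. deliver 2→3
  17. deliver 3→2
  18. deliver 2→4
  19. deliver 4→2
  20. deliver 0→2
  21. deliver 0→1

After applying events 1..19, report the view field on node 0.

2

after 1 — timeout(1): n1:prim/v1/[-]
after 2 — deliver 1→0: n0:back/v1/[-]
after 3 — deliver 1→2: n2:back/v1/[-]
after 4 — deliver 1→3: n3:back/v1/[-]
after 5 — deliver 1→4: n4:back/v1/[-]
after 6 — timeout(0): n0:back/v2/[-]
after 7 — deliver 0→4: n4:back/v2/[-]
after 8 — deliver 4→0: ·
after 9 — deliver 0→3: n3:back/v2/[-]
after 10 — deliver 3→0: ·
after 11 — deliver 0→2: n2:prim/v2/[-]
after 12 — deliver 2→0: ·
after 13 — deliver 3→0: ·
after 14 — deliver 1→0: ·
after 15 — propose(2,'w'): ·
after 16 — deliver 2→3: n3:back/v2/[w]
after 17 — deliver 3→2: ·
after 18 — deliver 2→4: n4:back/v2/[w]
after 19 — deliver 4→2: n2:prim/v2/[w]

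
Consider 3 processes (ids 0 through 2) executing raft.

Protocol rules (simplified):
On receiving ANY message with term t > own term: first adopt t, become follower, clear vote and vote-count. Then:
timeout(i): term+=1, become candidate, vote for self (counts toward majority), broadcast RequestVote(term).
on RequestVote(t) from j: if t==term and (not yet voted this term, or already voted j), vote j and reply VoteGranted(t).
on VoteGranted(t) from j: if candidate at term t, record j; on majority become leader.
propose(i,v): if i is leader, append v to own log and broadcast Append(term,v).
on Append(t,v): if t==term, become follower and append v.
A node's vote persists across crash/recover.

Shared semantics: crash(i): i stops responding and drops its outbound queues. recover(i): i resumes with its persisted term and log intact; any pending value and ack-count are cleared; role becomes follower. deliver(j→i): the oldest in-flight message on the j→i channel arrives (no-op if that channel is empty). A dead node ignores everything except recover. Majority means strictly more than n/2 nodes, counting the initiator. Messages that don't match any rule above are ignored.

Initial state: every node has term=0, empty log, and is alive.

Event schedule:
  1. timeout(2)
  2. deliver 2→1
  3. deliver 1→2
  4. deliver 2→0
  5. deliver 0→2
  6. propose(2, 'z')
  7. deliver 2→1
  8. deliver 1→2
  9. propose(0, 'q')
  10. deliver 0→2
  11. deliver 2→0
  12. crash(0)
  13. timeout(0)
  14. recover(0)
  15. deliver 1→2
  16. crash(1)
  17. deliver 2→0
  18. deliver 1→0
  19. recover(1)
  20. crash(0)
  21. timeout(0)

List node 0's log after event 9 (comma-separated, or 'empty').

empty

after 1 — timeout(2): n2:cand/t1/[-]
after 2 — deliver 2→1: n1:foll/t1/[-]
after 3 — deliver 1→2: n2:lead/t1/[-]
after 4 — deliver 2→0: n0:foll/t1/[-]
after 5 — deliver 0→2: ·
after 6 — propose(2,'z'): n2:lead/t1/[z]
after 7 — deliver 2→1: n1:foll/t1/[z]
after 8 — deliver 1→2: ·
after 9 — propose(0,'q'): ·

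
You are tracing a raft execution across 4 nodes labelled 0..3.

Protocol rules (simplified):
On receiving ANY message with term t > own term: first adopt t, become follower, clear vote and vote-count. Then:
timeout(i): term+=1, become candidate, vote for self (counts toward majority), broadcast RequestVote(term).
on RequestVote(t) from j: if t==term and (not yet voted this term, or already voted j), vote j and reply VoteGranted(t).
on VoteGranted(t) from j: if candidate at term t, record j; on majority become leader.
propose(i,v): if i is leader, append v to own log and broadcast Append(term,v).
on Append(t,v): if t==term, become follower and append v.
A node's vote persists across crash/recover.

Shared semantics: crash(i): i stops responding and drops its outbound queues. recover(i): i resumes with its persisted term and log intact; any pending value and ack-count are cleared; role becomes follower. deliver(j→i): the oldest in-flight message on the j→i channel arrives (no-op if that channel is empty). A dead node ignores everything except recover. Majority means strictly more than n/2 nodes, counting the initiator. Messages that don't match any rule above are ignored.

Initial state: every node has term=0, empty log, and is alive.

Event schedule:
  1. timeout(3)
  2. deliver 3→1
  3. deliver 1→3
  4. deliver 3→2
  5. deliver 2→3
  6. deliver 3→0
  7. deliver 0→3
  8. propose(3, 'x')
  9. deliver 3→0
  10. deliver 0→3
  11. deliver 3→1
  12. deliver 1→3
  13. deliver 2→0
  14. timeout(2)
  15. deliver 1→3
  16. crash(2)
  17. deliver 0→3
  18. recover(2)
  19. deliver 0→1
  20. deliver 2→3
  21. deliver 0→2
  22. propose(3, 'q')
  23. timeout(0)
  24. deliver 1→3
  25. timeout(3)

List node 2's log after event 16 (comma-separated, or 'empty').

step 1 timeout(3): 3={cand,t=1,log=-}
step 2 deliver 3→1: 1={foll,t=1,log=-}
step 3 deliver 1→3: —
step 4 deliver 3→2: 2={foll,t=1,log=-}
step 5 deliver 2→3: 3={lead,t=1,log=-}
step 6 deliver 3→0: 0={foll,t=1,log=-}
step 7 deliver 0→3: —
step 8 propose(3,'x'): 3={lead,t=1,log=x}
step 9 deliver 3→0: 0={foll,t=1,log=x}
step 10 deliver 0→3: —
step 11 deliver 3→1: 1={foll,t=1,log=x}
step 12 deliver 1→3: —
step 13 deliver 2→0: —
step 14 timeout(2): 2={cand,t=2,log=-}
step 15 deliver 1→3: —
step 16 crash(2): 2={✗cand,t=2,log=-}

empty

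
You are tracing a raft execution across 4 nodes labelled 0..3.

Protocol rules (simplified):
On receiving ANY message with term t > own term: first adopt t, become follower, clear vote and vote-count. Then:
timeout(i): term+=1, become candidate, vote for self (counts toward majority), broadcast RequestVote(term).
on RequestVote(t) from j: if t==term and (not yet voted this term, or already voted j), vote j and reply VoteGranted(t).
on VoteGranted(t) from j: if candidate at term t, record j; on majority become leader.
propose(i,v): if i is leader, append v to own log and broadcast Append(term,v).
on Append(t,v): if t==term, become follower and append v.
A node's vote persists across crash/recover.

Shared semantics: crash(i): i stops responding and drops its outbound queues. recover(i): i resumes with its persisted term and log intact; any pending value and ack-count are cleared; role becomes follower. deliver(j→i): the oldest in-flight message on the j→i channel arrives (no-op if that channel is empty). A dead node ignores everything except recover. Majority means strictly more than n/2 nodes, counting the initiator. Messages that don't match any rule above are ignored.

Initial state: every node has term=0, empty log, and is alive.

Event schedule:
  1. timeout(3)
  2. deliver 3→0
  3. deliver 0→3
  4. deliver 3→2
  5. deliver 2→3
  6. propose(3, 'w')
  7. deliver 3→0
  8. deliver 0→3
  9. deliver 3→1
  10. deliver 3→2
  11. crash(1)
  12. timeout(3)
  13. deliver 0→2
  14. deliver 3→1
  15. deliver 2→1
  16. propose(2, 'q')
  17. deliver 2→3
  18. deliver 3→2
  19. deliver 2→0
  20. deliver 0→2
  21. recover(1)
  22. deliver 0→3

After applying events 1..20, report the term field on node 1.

1

e1 timeout(3): 3[cand,t=1,-]
e2 deliver 3→0: 0[foll,t=1,-]
e3 deliver 0→3: ·
e4 deliver 3→2: 2[foll,t=1,-]
e5 deliver 2→3: 3[lead,t=1,-]
e6 propose(3,'w'): 3[lead,t=1,w]
e7 deliver 3→0: 0[foll,t=1,w]
e8 deliver 0→3: ·
e9 deliver 3→1: 1[foll,t=1,-]
e10 deliver 3→2: 2[foll,t=1,w]
e11 crash(1): 1[✗foll,t=1,-]
e12 timeout(3): 3[cand,t=2,w]
e13 deliver 0→2: ·
e14 deliver 3→1: ·
e15 deliver 2→1: ·
e16 propose(2,'q'): ·
e17 deliver 2→3: ·
e18 deliver 3→2: 2[foll,t=2,w]
e19 deliver 2→0: ·
e20 deliver 0→2: ·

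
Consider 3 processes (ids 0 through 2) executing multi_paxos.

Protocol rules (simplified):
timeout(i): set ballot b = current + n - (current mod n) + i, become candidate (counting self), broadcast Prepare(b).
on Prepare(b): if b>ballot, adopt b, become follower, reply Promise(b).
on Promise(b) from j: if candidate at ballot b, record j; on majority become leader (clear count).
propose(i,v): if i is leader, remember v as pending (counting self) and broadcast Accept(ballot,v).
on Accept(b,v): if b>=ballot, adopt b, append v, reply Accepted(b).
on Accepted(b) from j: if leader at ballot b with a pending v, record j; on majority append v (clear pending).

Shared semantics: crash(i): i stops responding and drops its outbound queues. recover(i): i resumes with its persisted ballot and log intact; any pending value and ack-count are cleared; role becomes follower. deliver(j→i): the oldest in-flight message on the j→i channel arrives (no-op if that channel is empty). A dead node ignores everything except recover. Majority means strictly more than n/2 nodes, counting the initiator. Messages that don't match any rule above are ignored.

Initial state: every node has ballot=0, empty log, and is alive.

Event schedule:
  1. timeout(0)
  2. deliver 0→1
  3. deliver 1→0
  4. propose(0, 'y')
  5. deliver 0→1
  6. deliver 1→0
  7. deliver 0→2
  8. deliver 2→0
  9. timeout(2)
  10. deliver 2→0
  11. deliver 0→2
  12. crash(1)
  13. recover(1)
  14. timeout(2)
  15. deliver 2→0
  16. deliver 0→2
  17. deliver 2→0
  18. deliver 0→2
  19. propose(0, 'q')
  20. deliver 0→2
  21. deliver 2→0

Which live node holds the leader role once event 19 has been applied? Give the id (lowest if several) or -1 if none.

2

e1 timeout(0): 0[cand,b=3,-]
e2 deliver 0→1: 1[foll,b=3,-]
e3 deliver 1→0: 0[lead,b=3,-]
e4 propose(0,'y'): ·
e5 deliver 0→1: 1[foll,b=3,y]
e6 deliver 1→0: 0[lead,b=3,y]
e7 deliver 0→2: 2[foll,b=3,-]
e8 deliver 2→0: ·
e9 timeout(2): 2[cand,b=8,-]
e10 deliver 2→0: 0[foll,b=8,y]
e11 deliver 0→2: ·
e12 crash(1): 1[✗foll,b=3,y]
e13 recover(1): 1[foll,b=3,y]
e14 timeout(2): 2[cand,b=11,-]
e15 deliver 2→0: 0[foll,b=11,y]
e16 deliver 0→2: ·
e17 deliver 2→0: ·
e18 deliver 0→2: 2[lead,b=11,-]
e19 propose(0,'q'): ·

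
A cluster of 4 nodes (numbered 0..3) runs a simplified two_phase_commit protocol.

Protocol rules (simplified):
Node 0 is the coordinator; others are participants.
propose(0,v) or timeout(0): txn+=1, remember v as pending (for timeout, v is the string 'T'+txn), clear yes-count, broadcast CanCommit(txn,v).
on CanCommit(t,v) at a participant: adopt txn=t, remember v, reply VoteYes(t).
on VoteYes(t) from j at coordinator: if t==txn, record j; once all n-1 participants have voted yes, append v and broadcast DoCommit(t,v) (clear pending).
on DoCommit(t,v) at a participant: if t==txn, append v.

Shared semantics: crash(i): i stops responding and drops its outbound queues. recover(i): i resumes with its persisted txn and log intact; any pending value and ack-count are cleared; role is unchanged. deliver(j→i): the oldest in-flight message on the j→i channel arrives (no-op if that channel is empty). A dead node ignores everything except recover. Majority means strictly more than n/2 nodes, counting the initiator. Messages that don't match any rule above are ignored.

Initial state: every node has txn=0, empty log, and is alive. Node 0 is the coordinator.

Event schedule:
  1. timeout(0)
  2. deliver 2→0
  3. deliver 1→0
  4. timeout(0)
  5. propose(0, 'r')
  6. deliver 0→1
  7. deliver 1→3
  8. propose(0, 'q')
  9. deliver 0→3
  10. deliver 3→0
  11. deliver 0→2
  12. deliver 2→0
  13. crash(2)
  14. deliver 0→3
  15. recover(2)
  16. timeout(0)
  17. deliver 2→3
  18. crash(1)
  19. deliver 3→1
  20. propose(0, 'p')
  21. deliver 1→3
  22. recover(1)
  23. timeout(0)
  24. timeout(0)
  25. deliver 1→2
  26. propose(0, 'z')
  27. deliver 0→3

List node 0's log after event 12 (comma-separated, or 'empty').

[1] timeout(0) → N0(coor t1 [-])
[2] deliver 2→0 → ∅
[3] deliver 1→0 → ∅
[4] timeout(0) → N0(coor t2 [-])
[5] propose(0,'r') → N0(coor t3 [-])
[6] deliver 0→1 → N1(part t1 [-])
[7] deliver 1→3 → ∅
[8] propose(0,'q') → N0(coor t4 [-])
[9] deliver 0→3 → N3(part t1 [-])
[10] deliver 3→0 → ∅
[11] deliver 0→2 → N2(part t1 [-])
[12] deliver 2→0 → ∅

empty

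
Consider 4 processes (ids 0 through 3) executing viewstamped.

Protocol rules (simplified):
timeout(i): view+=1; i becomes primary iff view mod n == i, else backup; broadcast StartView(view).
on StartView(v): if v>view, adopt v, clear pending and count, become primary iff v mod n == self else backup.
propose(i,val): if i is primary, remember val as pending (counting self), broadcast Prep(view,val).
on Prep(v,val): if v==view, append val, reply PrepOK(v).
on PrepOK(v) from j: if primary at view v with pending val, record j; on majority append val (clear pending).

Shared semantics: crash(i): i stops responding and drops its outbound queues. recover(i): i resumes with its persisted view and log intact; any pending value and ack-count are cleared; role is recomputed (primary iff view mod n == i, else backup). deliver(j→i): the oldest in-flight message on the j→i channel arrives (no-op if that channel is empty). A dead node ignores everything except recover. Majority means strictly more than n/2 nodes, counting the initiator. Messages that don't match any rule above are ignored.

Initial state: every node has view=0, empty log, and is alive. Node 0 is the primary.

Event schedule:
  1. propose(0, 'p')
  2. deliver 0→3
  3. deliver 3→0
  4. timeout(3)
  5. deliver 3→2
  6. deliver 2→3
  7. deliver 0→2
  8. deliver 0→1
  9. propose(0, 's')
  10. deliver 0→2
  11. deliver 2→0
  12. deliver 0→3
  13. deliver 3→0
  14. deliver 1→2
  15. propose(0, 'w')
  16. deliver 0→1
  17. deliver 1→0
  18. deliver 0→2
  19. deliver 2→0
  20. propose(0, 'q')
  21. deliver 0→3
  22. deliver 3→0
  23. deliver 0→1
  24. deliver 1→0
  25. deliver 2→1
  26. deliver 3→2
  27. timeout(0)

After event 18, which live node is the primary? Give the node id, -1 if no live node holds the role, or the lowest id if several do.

-1

after 1 — propose(0,'p'): ·
after 2 — deliver 0→3: n3:back/v0/[p]
after 3 — deliver 3→0: ·
after 4 — timeout(3): n3:back/v1/[p]
after 5 — deliver 3→2: n2:back/v1/[-]
after 6 — deliver 2→3: ·
after 7 — deliver 0→2: ·
after 8 — deliver 0→1: n1:back/v0/[p]
after 9 — propose(0,'s'): ·
after 10 — deliver 0→2: ·
after 11 — deliver 2→0: ·
after 12 — deliver 0→3: ·
after 13 — deliver 3→0: n0:back/v1/[-]
after 14 — deliver 1→2: ·
after 15 — propose(0,'w'): ·
after 16 — deliver 0→1: n1:back/v0/[p,s]
after 17 — deliver 1→0: ·
after 18 — deliver 0→2: ·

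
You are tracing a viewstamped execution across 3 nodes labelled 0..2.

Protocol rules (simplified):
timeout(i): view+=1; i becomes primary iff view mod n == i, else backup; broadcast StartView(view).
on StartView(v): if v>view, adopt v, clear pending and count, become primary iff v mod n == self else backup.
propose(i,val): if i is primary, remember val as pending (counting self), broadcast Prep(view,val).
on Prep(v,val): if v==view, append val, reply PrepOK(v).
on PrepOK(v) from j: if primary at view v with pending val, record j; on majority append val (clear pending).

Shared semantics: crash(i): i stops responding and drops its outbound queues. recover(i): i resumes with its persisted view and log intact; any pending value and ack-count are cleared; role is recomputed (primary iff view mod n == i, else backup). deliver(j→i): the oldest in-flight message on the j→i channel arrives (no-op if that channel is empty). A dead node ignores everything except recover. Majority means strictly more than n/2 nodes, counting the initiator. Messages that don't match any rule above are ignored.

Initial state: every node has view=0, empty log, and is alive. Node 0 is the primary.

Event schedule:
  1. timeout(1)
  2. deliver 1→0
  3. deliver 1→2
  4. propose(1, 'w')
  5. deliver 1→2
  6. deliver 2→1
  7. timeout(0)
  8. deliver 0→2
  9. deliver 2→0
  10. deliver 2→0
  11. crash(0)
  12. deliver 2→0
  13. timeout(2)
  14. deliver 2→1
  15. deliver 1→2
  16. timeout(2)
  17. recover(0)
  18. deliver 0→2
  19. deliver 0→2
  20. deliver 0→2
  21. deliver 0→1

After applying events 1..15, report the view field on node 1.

3

e1 timeout(1): 1[prim,v=1,-]
e2 deliver 1→0: 0[back,v=1,-]
e3 deliver 1→2: 2[back,v=1,-]
e4 propose(1,'w'): ·
e5 deliver 1→2: 2[back,v=1,w]
e6 deliver 2→1: 1[prim,v=1,w]
e7 timeout(0): 0[back,v=2,-]
e8 deliver 0→2: 2[prim,v=2,w]
e9 deliver 2→0: ·
e10 deliver 2→0: ·
e11 crash(0): 0[✗back,v=2,-]
e12 deliver 2→0: ·
e13 timeout(2): 2[back,v=3,w]
e14 deliver 2→1: 1[back,v=3,w]
e15 deliver 1→2: ·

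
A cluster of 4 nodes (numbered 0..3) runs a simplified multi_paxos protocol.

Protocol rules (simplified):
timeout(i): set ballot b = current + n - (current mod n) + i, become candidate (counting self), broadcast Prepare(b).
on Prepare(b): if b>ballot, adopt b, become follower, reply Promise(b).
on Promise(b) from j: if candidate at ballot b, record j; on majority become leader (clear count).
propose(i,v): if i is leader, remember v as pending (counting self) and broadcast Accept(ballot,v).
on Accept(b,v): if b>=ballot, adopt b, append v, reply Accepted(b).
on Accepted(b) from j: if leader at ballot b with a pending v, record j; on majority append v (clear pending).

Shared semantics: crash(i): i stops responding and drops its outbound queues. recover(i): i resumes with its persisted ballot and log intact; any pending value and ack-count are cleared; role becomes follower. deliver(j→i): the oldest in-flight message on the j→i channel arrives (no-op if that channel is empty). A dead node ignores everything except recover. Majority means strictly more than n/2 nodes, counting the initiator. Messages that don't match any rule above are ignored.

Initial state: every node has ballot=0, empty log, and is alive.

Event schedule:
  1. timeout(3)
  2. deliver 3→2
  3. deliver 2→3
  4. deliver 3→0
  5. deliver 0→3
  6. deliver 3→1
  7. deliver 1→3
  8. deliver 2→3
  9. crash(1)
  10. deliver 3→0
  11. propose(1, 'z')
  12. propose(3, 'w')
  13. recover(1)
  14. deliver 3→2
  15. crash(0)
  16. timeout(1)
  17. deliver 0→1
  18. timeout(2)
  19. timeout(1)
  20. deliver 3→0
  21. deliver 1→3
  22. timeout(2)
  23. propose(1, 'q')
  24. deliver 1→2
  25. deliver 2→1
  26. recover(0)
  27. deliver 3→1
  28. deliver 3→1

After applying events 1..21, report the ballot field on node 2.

10

e1 timeout(3): 3[cand,b=7,-]
e2 deliver 3→2: 2[foll,b=7,-]
e3 deliver 2→3: ·
e4 deliver 3→0: 0[foll,b=7,-]
e5 deliver 0→3: 3[lead,b=7,-]
e6 deliver 3→1: 1[foll,b=7,-]
e7 deliver 1→3: ·
e8 deliver 2→3: ·
e9 crash(1): 1[✗foll,b=7,-]
e10 deliver 3→0: ·
e11 propose(1,'z'): ·
e12 propose(3,'w'): ·
e13 recover(1): 1[foll,b=7,-]
e14 deliver 3→2: 2[foll,b=7,w]
e15 crash(0): 0[✗foll,b=7,-]
e16 timeout(1): 1[cand,b=9,-]
e17 deliver 0→1: ·
e18 timeout(2): 2[cand,b=10,w]
e19 timeout(1): 1[cand,b=13,-]
e20 deliver 3→0: ·
e21 deliver 1→3: 3[foll,b=9,-]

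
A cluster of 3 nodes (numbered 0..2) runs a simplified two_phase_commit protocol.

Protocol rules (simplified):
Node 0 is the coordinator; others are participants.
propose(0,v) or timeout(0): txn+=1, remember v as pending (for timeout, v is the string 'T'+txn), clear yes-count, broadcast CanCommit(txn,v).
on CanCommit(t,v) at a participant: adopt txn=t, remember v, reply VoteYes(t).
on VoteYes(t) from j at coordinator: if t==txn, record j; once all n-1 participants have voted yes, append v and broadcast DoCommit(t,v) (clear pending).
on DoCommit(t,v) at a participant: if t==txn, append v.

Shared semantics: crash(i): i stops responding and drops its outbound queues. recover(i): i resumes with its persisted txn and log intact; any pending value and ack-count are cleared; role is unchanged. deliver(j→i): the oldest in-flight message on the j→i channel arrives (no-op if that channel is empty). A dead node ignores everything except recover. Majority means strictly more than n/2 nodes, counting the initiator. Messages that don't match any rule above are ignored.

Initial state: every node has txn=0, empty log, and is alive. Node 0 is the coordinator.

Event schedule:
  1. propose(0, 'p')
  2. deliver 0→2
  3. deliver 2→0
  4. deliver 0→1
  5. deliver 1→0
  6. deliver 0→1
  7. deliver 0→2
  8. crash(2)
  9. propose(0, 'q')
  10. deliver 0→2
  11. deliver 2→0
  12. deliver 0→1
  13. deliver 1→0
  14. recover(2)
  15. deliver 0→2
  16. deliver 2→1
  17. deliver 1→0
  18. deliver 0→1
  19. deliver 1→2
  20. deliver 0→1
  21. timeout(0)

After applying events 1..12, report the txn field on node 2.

1

after 1 — propose(0,'p'): n0:coor/t1/[-]
after 2 — deliver 0→2: n2:part/t1/[-]
after 3 — deliver 2→0: ·
after 4 — deliver 0→1: n1:part/t1/[-]
after 5 — deliver 1→0: n0:coor/t1/[p]
after 6 — deliver 0→1: n1:part/t1/[p]
after 7 — deliver 0→2: n2:part/t1/[p]
after 8 — crash(2): n2:✗part/t1/[p]
after 9 — propose(0,'q'): n0:coor/t2/[p]
after 10 — deliver 0→2: ·
after 11 — deliver 2→0: ·
after 12 — deliver 0→1: n1:part/t2/[p]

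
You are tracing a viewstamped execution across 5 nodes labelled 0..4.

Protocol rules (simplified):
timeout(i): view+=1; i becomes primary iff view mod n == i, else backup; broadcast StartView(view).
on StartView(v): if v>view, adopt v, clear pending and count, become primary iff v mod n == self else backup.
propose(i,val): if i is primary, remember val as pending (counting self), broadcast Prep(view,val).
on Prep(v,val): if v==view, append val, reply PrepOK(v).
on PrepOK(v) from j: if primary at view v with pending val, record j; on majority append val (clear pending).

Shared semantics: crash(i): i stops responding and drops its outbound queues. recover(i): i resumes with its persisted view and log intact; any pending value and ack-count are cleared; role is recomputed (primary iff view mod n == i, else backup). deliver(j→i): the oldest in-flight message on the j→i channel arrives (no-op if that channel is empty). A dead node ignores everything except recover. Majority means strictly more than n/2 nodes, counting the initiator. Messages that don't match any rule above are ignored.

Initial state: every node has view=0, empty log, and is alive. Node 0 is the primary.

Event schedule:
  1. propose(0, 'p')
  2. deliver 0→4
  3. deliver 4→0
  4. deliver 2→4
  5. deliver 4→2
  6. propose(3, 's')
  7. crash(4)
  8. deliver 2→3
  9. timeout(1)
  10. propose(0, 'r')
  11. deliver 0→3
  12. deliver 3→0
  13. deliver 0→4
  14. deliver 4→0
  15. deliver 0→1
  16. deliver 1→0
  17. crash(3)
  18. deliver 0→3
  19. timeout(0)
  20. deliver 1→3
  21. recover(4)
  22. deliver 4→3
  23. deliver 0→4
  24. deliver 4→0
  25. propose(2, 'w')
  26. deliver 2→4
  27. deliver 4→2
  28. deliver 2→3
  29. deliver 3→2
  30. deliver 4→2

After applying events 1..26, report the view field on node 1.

[1] propose(0,'p') → ∅
[2] deliver 0→4 → N4(back v0 [p])
[3] deliver 4→0 → ∅
[4] deliver 2→4 → ∅
[5] deliver 4→2 → ∅
[6] propose(3,'s') → ∅
[7] crash(4) → N4(✗back v0 [p])
[8] deliver 2→3 → ∅
[9] timeout(1) → N1(prim v1 [-])
[10] propose(0,'r') → ∅
[11] deliver 0→3 → N3(back v0 [p])
[12] deliver 3→0 → ∅
[13] deliver 0→4 → ∅
[14] deliver 4→0 → ∅
[15] deliver 0→1 → ∅
[16] deliver 1→0 → N0(back v1 [-])
[17] crash(3) → N3(✗back v0 [p])
[18] deliver 0→3 → ∅
[19] timeout(0) → N0(back v2 [-])
[20] deliver 1→3 → ∅
[21] recover(4) → N4(back v0 [p])
[22] deliver 4→3 → ∅
[23] deliver 0→4 → N4(back v0 [p,r])
[24] deliver 4→0 → ∅
[25] propose(2,'w') → ∅
[26] deliver 2→4 → ∅

1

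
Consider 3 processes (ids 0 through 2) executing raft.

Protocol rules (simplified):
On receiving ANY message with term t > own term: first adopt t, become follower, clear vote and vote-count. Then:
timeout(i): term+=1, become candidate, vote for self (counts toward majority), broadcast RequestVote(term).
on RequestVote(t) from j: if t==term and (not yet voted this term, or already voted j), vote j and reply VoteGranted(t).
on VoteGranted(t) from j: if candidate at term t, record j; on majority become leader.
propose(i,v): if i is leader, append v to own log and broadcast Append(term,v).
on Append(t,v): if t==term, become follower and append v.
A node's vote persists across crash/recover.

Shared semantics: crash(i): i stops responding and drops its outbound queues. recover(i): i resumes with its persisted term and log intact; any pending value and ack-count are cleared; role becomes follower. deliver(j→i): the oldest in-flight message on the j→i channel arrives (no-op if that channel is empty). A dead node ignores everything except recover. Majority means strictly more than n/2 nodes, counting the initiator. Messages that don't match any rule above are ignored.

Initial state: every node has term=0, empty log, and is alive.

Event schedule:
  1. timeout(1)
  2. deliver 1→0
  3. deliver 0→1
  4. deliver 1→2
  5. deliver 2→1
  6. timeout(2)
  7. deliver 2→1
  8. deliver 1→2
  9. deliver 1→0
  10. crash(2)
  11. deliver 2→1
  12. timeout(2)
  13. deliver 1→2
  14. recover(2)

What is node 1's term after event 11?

step 1 timeout(1): 1={cand,t=1,log=-}
step 2 deliver 1→0: 0={foll,t=1,log=-}
step 3 deliver 0→1: 1={lead,t=1,log=-}
step 4 deliver 1→2: 2={foll,t=1,log=-}
step 5 deliver 2→1: —
step 6 timeout(2): 2={cand,t=2,log=-}
step 7 deliver 2→1: 1={foll,t=2,log=-}
step 8 deliver 1→2: 2={lead,t=2,log=-}
step 9 deliver 1→0: —
step 10 crash(2): 2={✗lead,t=2,log=-}
step 11 deliver 2→1: —

2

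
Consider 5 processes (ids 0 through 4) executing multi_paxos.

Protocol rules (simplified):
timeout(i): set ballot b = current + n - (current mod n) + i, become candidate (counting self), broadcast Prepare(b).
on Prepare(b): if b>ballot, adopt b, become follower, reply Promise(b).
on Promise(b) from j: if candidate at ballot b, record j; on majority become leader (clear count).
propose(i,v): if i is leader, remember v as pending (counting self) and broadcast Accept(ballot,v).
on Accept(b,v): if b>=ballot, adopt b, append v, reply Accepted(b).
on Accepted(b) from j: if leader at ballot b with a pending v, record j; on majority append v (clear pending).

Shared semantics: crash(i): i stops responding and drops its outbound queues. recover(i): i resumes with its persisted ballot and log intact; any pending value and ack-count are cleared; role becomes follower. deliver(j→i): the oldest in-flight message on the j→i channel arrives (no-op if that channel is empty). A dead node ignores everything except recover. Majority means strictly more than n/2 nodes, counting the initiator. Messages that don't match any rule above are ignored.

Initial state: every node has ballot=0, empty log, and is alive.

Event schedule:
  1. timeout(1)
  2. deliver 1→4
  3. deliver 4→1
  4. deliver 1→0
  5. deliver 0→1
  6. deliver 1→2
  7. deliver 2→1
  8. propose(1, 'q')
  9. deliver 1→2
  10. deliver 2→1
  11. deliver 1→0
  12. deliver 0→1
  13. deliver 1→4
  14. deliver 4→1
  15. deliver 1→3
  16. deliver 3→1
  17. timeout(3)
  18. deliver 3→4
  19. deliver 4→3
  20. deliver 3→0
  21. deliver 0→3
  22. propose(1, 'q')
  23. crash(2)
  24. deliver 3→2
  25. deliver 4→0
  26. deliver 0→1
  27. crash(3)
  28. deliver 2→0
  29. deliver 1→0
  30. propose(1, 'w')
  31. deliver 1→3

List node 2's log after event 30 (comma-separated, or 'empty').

q

e1 timeout(1): 1[cand,b=6,-]
e2 deliver 1→4: 4[foll,b=6,-]
e3 deliver 4→1: ·
e4 deliver 1→0: 0[foll,b=6,-]
e5 deliver 0→1: 1[lead,b=6,-]
e6 deliver 1→2: 2[foll,b=6,-]
e7 deliver 2→1: ·
e8 propose(1,'q'): ·
e9 deliver 1→2: 2[foll,b=6,q]
e10 deliver 2→1: ·
e11 deliver 1→0: 0[foll,b=6,q]
e12 deliver 0→1: 1[lead,b=6,q]
e13 deliver 1→4: 4[foll,b=6,q]
e14 deliver 4→1: ·
e15 deliver 1→3: 3[foll,b=6,-]
e16 deliver 3→1: ·
e17 timeout(3): 3[cand,b=13,-]
e18 deliver 3→4: 4[foll,b=13,q]
e19 deliver 4→3: ·
e20 deliver 3→0: 0[foll,b=13,q]
e21 deliver 0→3: 3[lead,b=13,-]
e22 propose(1,'q'): ·
e23 crash(2): 2[✗foll,b=6,q]
e24 deliver 3→2: ·
e25 deliver 4→0: ·
e26 deliver 0→1: ·
e27 crash(3): 3[✗lead,b=13,-]
e28 deliver 2→0: ·
e29 deliver 1→0: ·
e30 propose(1,'w'): ·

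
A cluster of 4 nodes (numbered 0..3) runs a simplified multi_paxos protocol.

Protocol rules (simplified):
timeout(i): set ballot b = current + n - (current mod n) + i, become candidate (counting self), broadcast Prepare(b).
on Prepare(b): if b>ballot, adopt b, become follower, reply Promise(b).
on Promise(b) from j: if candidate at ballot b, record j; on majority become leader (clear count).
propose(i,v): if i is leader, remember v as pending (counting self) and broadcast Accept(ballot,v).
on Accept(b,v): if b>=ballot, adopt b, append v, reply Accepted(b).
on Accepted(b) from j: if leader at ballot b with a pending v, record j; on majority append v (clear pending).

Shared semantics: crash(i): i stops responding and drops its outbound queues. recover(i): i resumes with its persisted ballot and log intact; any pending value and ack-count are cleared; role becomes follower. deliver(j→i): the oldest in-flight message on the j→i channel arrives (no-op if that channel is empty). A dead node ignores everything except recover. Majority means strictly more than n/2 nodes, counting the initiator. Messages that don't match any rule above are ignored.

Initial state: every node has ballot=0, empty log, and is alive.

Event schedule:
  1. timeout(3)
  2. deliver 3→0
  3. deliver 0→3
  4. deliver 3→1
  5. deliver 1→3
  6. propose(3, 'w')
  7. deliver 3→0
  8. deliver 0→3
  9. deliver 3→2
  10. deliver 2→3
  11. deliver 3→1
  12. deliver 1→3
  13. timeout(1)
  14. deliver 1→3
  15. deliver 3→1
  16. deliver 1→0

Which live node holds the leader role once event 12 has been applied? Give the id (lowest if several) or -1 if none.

after 1 — timeout(3): n3:cand/b7/[-]
after 2 — deliver 3→0: n0:foll/b7/[-]
after 3 — deliver 0→3: ·
after 4 — deliver 3→1: n1:foll/b7/[-]
after 5 — deliver 1→3: n3:lead/b7/[-]
after 6 — propose(3,'w'): ·
after 7 — deliver 3→0: n0:foll/b7/[w]
after 8 — deliver 0→3: ·
after 9 — deliver 3→2: n2:foll/b7/[-]
after 10 — deliver 2→3: ·
after 11 — deliver 3→1: n1:foll/b7/[w]
after 12 — deliver 1→3: n3:lead/b7/[w]

3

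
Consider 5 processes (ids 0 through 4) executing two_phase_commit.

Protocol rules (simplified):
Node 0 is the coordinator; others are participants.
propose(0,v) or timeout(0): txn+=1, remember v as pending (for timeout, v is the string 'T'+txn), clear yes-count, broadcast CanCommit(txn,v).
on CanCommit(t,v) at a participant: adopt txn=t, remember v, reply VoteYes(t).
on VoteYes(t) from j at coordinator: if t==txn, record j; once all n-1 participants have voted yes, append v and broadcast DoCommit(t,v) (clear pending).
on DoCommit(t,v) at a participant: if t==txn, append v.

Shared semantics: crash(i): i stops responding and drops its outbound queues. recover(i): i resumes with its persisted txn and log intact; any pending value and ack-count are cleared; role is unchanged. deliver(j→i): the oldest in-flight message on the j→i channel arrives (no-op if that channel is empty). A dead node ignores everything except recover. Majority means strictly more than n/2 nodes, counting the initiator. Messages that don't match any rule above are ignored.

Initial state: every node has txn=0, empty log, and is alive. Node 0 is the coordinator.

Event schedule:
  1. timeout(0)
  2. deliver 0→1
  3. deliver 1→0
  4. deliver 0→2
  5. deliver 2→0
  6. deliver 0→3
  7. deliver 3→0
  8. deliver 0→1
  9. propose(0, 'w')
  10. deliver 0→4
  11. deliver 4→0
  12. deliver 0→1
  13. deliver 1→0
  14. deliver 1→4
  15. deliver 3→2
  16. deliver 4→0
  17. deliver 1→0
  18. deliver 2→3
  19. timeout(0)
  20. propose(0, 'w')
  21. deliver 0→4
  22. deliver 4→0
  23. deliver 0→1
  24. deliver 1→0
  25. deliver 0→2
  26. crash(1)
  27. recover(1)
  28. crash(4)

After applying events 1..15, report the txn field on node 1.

2

e1 timeout(0): 0[coor,t=1,-]
e2 deliver 0→1: 1[part,t=1,-]
e3 deliver 1→0: ·
e4 deliver 0→2: 2[part,t=1,-]
e5 deliver 2→0: ·
e6 deliver 0→3: 3[part,t=1,-]
e7 deliver 3→0: ·
e8 deliver 0→1: ·
e9 propose(0,'w'): 0[coor,t=2,-]
e10 deliver 0→4: 4[part,t=1,-]
e11 deliver 4→0: ·
e12 deliver 0→1: 1[part,t=2,-]
e13 deliver 1→0: ·
e14 deliver 1→4: ·
e15 deliver 3→2: ·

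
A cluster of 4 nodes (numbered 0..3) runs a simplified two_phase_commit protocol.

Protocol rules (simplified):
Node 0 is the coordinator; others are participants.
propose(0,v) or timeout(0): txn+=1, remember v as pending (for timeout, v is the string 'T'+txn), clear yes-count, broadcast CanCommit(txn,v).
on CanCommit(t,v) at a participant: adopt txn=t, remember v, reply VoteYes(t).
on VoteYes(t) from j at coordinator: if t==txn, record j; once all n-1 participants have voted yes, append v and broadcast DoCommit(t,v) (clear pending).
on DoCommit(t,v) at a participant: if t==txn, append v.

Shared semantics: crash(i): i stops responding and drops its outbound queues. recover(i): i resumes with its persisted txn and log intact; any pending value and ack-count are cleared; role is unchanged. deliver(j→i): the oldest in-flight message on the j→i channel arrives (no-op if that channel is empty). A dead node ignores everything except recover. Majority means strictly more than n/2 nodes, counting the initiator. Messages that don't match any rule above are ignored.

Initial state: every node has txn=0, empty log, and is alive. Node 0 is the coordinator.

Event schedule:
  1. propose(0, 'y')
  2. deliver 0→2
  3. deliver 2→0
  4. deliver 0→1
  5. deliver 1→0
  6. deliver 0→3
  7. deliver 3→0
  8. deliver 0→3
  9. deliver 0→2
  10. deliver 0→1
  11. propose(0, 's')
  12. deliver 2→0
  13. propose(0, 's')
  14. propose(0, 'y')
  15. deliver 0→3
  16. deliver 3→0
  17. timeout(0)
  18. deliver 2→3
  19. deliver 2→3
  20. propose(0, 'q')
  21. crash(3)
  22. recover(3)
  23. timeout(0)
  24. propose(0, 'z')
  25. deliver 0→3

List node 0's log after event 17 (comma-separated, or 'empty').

y

e1 propose(0,'y'): 0[coor,t=1,-]
e2 deliver 0→2: 2[part,t=1,-]
e3 deliver 2→0: ·
e4 deliver 0→1: 1[part,t=1,-]
e5 deliver 1→0: ·
e6 deliver 0→3: 3[part,t=1,-]
e7 deliver 3→0: 0[coor,t=1,y]
e8 deliver 0→3: 3[part,t=1,y]
e9 deliver 0→2: 2[part,t=1,y]
e10 deliver 0→1: 1[part,t=1,y]
e11 propose(0,'s'): 0[coor,t=2,y]
e12 deliver 2→0: ·
e13 propose(0,'s'): 0[coor,t=3,y]
e14 propose(0,'y'): 0[coor,t=4,y]
e15 deliver 0→3: 3[part,t=2,y]
e16 deliver 3→0: ·
e17 timeout(0): 0[coor,t=5,y]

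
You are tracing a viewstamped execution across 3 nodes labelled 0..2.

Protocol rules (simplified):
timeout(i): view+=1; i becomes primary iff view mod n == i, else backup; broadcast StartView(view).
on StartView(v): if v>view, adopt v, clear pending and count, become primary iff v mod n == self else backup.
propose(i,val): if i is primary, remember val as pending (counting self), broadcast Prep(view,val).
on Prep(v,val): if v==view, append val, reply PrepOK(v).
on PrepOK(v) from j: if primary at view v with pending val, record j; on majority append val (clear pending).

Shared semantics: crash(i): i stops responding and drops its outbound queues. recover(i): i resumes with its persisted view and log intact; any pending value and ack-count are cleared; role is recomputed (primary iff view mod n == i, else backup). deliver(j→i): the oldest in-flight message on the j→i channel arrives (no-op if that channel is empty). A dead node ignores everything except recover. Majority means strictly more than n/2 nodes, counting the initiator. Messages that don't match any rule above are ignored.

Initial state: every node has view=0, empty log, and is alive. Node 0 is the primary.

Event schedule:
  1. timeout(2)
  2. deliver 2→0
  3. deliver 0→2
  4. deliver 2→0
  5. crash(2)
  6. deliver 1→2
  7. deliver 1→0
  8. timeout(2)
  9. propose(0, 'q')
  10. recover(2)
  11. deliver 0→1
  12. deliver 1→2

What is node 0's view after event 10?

e1 timeout(2): 2[back,v=1,-]
e2 deliver 2→0: 0[back,v=1,-]
e3 deliver 0→2: ·
e4 deliver 2→0: ·
e5 crash(2): 2[✗back,v=1,-]
e6 deliver 1→2: ·
e7 deliver 1→0: ·
e8 timeout(2): ·
e9 propose(0,'q'): ·
e10 recover(2): 2[back,v=1,-]

1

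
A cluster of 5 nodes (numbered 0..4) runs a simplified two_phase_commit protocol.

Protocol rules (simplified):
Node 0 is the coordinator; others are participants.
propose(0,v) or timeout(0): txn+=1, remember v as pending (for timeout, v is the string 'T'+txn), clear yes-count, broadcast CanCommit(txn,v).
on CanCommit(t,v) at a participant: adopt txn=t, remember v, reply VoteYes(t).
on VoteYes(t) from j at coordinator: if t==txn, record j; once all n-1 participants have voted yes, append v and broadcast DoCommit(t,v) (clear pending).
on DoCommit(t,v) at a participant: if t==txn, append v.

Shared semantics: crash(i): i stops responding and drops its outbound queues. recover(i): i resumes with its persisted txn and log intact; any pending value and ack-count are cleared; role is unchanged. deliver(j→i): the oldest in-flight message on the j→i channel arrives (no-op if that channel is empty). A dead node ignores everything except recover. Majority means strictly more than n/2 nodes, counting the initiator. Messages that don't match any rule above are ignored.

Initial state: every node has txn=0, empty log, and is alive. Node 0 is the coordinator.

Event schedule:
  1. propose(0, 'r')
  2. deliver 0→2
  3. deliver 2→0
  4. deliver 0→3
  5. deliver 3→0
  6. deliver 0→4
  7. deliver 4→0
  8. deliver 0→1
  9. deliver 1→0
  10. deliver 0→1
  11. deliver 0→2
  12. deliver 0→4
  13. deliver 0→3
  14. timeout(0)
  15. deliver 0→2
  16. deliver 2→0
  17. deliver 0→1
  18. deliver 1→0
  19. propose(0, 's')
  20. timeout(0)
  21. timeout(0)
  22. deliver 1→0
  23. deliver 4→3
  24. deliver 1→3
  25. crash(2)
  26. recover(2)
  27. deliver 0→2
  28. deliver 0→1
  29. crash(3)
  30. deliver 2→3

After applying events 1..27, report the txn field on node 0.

5

after 1 — propose(0,'r'): n0:coor/t1/[-]
after 2 — deliver 0→2: n2:part/t1/[-]
after 3 — deliver 2→0: ·
after 4 — deliver 0→3: n3:part/t1/[-]
after 5 — deliver 3→0: ·
after 6 — deliver 0→4: n4:part/t1/[-]
after 7 — deliver 4→0: ·
after 8 — deliver 0→1: n1:part/t1/[-]
after 9 — deliver 1→0: n0:coor/t1/[r]
after 10 — deliver 0→1: n1:part/t1/[r]
after 11 — deliver 0→2: n2:part/t1/[r]
after 12 — deliver 0→4: n4:part/t1/[r]
after 13 — deliver 0→3: n3:part/t1/[r]
after 14 — timeout(0): n0:coor/t2/[r]
after 15 — deliver 0→2: n2:part/t2/[r]
after 16 — deliver 2→0: ·
after 17 — deliver 0→1: n1:part/t2/[r]
after 18 — deliver 1→0: ·
after 19 — propose(0,'s'): n0:coor/t3/[r]
after 20 — timeout(0): n0:coor/t4/[r]
after 21 — timeout(0): n0:coor/t5/[r]
after 22 — deliver 1→0: ·
after 23 — deliver 4→3: ·
after 24 — deliver 1→3: ·
after 25 — crash(2): n2:✗part/t2/[r]
after 26 — recover(2): n2:part/t2/[r]
after 27 — deliver 0→2: n2:part/t3/[r]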